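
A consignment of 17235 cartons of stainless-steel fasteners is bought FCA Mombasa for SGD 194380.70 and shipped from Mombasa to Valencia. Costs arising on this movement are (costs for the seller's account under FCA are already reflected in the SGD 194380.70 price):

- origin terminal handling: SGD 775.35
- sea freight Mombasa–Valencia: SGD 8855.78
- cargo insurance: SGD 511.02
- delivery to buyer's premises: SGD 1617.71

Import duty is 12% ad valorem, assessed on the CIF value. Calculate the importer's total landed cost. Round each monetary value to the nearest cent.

FCA: the seller delivers export-cleared goods to the carrier; the buyer bears costs from that point.
CIF value = FCA price + origin terminal + freight + insurance = 194380.70 + 775.35 + 8855.78 + 511.02 = 204522.85
Import duty = 204522.85 × 12% = 24542.74
Buyer bears: origin terminal 775.35 + freight 8855.78 + insurance 511.02 + delivery 1617.71 + duty 24542.74 = 36302.60
Landed cost = invoice 194380.70 + 36302.60 = 230683.30

Total landed cost: SGD 230683.30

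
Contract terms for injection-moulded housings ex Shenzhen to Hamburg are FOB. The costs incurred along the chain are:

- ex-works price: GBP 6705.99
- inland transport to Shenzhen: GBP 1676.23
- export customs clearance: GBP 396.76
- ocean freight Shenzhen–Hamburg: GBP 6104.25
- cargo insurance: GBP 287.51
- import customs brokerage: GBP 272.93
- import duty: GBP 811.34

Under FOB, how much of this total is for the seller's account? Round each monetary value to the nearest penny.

FOB: the seller bears costs until goods are on board at the origin port; the buyer bears freight, insurance and all costs thereafter.
Seller's account: goods 6705.99 + inland to port 1676.23 + export clearance 396.76 = 8778.98
Buyer's account: freight 6104.25 + insurance 287.51 + brokerage 272.93 + duty 811.34 = 7476.03

Seller's account: GBP 8778.98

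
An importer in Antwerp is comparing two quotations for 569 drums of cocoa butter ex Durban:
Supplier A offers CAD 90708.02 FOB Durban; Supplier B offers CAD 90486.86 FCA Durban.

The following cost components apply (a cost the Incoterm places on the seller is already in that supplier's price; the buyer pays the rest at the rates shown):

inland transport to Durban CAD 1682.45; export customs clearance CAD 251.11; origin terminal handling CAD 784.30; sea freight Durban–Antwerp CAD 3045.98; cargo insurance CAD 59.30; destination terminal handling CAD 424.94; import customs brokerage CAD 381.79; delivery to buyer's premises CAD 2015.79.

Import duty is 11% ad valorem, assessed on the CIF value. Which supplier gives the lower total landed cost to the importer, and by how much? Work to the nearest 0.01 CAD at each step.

Supplier A is cheaper by CAD 625.09

Supplier A (FOB):
CIF value = FOB price + freight + insurance = 90708.02 + 3045.98 + 59.30 = 93813.30
Import duty = 93813.30 × 11% = 10319.46
Buyer bears (A): 3045.98 + 59.30 + 424.94 + 381.79 + 2015.79 = 5927.80
Landed cost (A) = invoice 90708.02 + 5927.80 + duty 10319.46 = 106955.28
Supplier B (FCA):
CIF value = FCA price + origin terminal + freight + insurance = 90486.86 + 784.30 + 3045.98 + 59.30 = 94376.44
Import duty = 94376.44 × 11% = 10381.41
Buyer bears (B): 784.30 + 3045.98 + 59.30 + 424.94 + 381.79 + 2015.79 = 6712.10
Landed cost (B) = invoice 90486.86 + 6712.10 + duty 10381.41 = 107580.37
Difference = |106955.28 − 107580.37| = 625.09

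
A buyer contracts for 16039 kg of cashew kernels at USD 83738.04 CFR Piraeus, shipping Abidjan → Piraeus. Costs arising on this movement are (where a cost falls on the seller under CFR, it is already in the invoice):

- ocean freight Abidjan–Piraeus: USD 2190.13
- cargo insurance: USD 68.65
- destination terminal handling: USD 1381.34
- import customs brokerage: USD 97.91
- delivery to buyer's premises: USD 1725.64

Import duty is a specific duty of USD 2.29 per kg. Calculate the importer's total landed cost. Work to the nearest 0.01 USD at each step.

Total landed cost: USD 123740.89

CFR: the seller pays costs through ocean freight to the destination port, but not insurance.
Already in the invoice (seller's account under CFR): freight — exclude.
CIF value = CFR price + insurance = 83738.04 + 68.65 = 83806.69
Import duty = 16039 × 2.29 = 36729.31
Buyer bears: insurance 68.65 + destination terminal 1381.34 + brokerage 97.91 + delivery 1725.64 + duty 36729.31 = 40002.85
Landed cost = invoice 83738.04 + 40002.85 = 123740.89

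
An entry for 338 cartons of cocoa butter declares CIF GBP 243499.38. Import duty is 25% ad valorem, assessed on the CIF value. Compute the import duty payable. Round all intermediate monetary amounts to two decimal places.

Import duty = 243499.38 × 25% = 60874.85

Import duty: GBP 60874.85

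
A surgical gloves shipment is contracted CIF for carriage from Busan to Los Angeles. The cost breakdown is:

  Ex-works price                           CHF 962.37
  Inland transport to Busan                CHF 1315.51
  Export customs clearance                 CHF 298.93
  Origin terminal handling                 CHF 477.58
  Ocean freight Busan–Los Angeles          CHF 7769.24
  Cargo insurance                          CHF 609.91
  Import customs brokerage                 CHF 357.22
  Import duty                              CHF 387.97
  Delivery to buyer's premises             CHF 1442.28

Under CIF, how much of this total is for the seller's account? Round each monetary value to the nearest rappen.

Seller's account: CHF 11433.54

CIF: the seller pays costs through ocean freight and marine insurance to the destination port.
Seller's account: goods 962.37 + inland to port 1315.51 + export clearance 298.93 + origin terminal 477.58 + freight 7769.24 + insurance 609.91 = 11433.54
Buyer's account: brokerage 357.22 + duty 387.97 + delivery 1442.28 = 2187.47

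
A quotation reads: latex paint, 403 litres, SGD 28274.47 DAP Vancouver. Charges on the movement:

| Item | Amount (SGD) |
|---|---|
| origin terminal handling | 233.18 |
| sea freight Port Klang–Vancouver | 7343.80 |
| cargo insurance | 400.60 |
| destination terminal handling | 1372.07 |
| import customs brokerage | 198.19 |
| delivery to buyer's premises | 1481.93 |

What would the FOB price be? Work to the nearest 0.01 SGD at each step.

Not relevant to the conversion: origin terminal — on the seller under both DAP and FOB; already in the DAP price and stays in the FOB price. brokerage — on the buyer under both terms; not part of either seller's price.
From DAP to FOB, the seller no longer bears: freight, insurance, destination terminal, delivery.
FOB price = 28274.47 − 7343.80 − 400.60 − 1372.07 − 1481.93 = 17676.07

FOB price: SGD 17676.07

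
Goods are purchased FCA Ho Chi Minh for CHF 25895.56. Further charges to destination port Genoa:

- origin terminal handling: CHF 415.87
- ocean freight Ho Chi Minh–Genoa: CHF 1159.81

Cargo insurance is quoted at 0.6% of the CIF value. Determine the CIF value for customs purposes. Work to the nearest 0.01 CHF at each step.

Let C be the CIF value. C = FCA price + pre-shipment costs + freight + 0.6% × C
C − 0.6% × C = 25895.56 + 415.87 + 1159.81
0.994 × C = 27471.24
C = 27471.24 / 0.994 = 27637.06
Insurance premium = 0.6% × 27637.06 = 165.82

CIF value: CHF 27637.06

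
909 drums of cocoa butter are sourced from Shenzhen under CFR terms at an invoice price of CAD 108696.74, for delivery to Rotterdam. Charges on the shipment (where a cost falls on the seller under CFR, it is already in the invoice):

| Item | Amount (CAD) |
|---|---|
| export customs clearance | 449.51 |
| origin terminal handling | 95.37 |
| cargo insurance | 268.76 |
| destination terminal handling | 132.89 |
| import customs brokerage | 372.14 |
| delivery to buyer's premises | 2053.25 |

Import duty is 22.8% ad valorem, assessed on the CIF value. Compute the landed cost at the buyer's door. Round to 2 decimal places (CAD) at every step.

CFR: the seller pays costs through ocean freight to the destination port, but not insurance.
Already in the invoice (seller's account under CFR): export clearance, origin terminal — exclude.
CIF value = CFR price + insurance = 108696.74 + 268.76 = 108965.50
Import duty = 108965.50 × 22.8% = 24844.13
Buyer bears: insurance 268.76 + destination terminal 132.89 + brokerage 372.14 + delivery 2053.25 + duty 24844.13 = 27671.17
Landed cost = invoice 108696.74 + 27671.17 = 136367.91

Total landed cost: CAD 136367.91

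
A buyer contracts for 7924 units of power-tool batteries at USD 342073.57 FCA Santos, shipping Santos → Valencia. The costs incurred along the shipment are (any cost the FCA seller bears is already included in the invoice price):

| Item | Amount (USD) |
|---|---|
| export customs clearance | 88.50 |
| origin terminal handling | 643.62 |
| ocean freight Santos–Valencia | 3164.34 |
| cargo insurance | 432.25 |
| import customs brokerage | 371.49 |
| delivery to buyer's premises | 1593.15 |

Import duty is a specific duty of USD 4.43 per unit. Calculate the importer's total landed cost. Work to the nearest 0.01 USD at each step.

Total landed cost: USD 383381.74

FCA: the seller delivers export-cleared goods to the carrier; the buyer bears costs from that point.
Already in the invoice (seller's account under FCA): export clearance — exclude.
CIF value = FCA price + origin terminal + freight + insurance = 342073.57 + 643.62 + 3164.34 + 432.25 = 346313.78
Import duty = 7924 × 4.43 = 35103.32
Buyer bears: origin terminal 643.62 + freight 3164.34 + insurance 432.25 + brokerage 371.49 + delivery 1593.15 + duty 35103.32 = 41308.17
Landed cost = invoice 342073.57 + 41308.17 = 383381.74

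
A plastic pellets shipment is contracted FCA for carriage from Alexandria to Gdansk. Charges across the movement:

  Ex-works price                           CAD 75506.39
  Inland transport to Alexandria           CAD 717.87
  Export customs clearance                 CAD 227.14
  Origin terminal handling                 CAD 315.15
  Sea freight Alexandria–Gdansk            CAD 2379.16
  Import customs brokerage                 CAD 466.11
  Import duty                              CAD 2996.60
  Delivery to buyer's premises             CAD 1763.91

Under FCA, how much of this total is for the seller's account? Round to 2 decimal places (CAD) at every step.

Seller's account: CAD 76451.40

FCA: the seller delivers export-cleared goods to the carrier; the buyer bears costs from that point.
Seller's account: goods 75506.39 + inland to port 717.87 + export clearance 227.14 = 76451.40
Buyer's account: origin terminal 315.15 + freight 2379.16 + brokerage 466.11 + duty 2996.60 + delivery 1763.91 = 7920.93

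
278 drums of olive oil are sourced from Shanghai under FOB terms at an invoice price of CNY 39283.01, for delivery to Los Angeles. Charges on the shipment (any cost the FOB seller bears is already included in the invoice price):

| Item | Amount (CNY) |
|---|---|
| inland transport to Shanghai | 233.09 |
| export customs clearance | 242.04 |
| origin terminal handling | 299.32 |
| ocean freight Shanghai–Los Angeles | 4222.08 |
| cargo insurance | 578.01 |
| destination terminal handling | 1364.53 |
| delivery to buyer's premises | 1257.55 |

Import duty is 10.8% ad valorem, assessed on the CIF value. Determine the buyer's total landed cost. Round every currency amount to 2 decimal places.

FOB: the seller bears costs until goods are on board at the origin port; the buyer bears freight, insurance and all costs thereafter.
Already in the invoice (seller's account under FOB): inland to port, export clearance, origin terminal — exclude.
CIF value = FOB price + freight + insurance = 39283.01 + 4222.08 + 578.01 = 44083.10
Import duty = 44083.10 × 10.8% = 4760.97
Buyer bears: freight 4222.08 + insurance 578.01 + destination terminal 1364.53 + delivery 1257.55 + duty 4760.97 = 12183.14
Landed cost = invoice 39283.01 + 12183.14 = 51466.15

Total landed cost: CNY 51466.15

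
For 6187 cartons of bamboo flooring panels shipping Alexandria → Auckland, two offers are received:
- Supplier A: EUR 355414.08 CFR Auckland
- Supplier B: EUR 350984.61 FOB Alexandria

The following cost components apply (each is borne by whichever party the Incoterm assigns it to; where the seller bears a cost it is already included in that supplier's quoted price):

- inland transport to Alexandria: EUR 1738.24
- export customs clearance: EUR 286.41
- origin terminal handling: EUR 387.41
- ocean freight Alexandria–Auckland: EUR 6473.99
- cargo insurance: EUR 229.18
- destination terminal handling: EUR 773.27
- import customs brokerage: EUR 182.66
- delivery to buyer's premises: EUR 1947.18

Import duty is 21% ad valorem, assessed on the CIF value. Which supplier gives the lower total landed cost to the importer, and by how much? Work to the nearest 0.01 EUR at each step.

Supplier A is cheaper by EUR 2473.87

Supplier A (CFR):
CIF value = CFR price + insurance = 355414.08 + 229.18 = 355643.26
Import duty = 355643.26 × 21% = 74685.08
Buyer bears (A): 229.18 + 773.27 + 182.66 + 1947.18 = 3132.29
Landed cost (A) = invoice 355414.08 + 3132.29 + duty 74685.08 = 433231.45
Supplier B (FOB):
CIF value = FOB price + freight + insurance = 350984.61 + 6473.99 + 229.18 = 357687.78
Import duty = 357687.78 × 21% = 75114.43
Buyer bears (B): 6473.99 + 229.18 + 773.27 + 182.66 + 1947.18 = 9606.28
Landed cost (B) = invoice 350984.61 + 9606.28 + duty 75114.43 = 435705.32
Difference = |433231.45 − 435705.32| = 2473.87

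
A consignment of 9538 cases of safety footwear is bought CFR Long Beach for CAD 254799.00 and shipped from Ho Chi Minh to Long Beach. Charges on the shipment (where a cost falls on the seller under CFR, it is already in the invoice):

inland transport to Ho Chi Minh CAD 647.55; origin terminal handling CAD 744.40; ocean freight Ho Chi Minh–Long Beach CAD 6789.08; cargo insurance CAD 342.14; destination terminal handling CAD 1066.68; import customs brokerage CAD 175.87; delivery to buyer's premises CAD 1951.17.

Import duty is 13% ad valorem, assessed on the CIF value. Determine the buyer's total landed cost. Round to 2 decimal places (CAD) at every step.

Total landed cost: CAD 291503.21

CFR: the seller pays costs through ocean freight to the destination port, but not insurance.
Already in the invoice (seller's account under CFR): inland to port, origin terminal, freight — exclude.
CIF value = CFR price + insurance = 254799.00 + 342.14 = 255141.14
Import duty = 255141.14 × 13% = 33168.35
Buyer bears: insurance 342.14 + destination terminal 1066.68 + brokerage 175.87 + delivery 1951.17 + duty 33168.35 = 36704.21
Landed cost = invoice 254799.00 + 36704.21 = 291503.21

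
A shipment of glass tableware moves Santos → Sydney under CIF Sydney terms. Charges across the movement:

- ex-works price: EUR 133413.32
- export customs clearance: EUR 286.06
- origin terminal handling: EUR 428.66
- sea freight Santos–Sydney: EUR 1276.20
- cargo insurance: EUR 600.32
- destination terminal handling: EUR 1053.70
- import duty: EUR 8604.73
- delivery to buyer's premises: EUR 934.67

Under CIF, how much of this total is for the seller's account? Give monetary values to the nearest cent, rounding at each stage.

Seller's account: EUR 136004.56

CIF: the seller pays costs through ocean freight and marine insurance to the destination port.
Seller's account: goods 133413.32 + export clearance 286.06 + origin terminal 428.66 + freight 1276.20 + insurance 600.32 = 136004.56
Buyer's account: destination terminal 1053.70 + duty 8604.73 + delivery 934.67 = 10593.10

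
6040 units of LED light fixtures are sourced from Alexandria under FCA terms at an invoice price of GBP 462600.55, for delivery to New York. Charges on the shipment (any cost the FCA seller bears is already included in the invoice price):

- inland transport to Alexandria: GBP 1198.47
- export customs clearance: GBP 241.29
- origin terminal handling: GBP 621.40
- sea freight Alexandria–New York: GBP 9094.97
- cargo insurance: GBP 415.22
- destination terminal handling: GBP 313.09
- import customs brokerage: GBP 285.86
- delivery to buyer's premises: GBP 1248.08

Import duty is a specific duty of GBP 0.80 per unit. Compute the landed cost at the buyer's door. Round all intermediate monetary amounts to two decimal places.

FCA: the seller delivers export-cleared goods to the carrier; the buyer bears costs from that point.
Already in the invoice (seller's account under FCA): inland to port, export clearance — exclude.
CIF value = FCA price + origin terminal + freight + insurance = 462600.55 + 621.40 + 9094.97 + 415.22 = 472732.14
Import duty = 6040 × 0.80 = 4832.00
Buyer bears: origin terminal 621.40 + freight 9094.97 + insurance 415.22 + destination terminal 313.09 + brokerage 285.86 + delivery 1248.08 + duty 4832.00 = 16810.62
Landed cost = invoice 462600.55 + 16810.62 = 479411.17

Total landed cost: GBP 479411.17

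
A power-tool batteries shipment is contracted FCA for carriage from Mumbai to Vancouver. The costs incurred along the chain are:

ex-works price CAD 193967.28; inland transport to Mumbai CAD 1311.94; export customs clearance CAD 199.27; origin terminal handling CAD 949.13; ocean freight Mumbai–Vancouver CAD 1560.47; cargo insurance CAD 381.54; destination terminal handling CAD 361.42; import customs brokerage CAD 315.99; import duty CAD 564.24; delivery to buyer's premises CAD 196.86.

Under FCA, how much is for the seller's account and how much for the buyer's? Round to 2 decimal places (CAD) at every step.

FCA: the seller delivers export-cleared goods to the carrier; the buyer bears costs from that point.
Seller's account: goods 193967.28 + inland to port 1311.94 + export clearance 199.27 = 195478.49
Buyer's account: origin terminal 949.13 + freight 1560.47 + insurance 381.54 + destination terminal 361.42 + brokerage 315.99 + duty 564.24 + delivery 196.86 = 4329.65

Seller: CAD 195478.49; buyer: CAD 4329.65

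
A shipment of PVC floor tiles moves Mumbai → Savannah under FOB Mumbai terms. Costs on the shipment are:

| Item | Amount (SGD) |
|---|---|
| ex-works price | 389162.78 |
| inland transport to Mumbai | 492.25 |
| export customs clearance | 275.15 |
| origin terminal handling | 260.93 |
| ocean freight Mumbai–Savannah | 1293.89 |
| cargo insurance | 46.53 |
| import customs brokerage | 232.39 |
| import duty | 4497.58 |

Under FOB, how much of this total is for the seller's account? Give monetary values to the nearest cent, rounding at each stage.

Seller's account: SGD 390191.11

FOB: the seller bears costs until goods are on board at the origin port; the buyer bears freight, insurance and all costs thereafter.
Seller's account: goods 389162.78 + inland to port 492.25 + export clearance 275.15 + origin terminal 260.93 = 390191.11
Buyer's account: freight 1293.89 + insurance 46.53 + brokerage 232.39 + duty 4497.58 = 6070.39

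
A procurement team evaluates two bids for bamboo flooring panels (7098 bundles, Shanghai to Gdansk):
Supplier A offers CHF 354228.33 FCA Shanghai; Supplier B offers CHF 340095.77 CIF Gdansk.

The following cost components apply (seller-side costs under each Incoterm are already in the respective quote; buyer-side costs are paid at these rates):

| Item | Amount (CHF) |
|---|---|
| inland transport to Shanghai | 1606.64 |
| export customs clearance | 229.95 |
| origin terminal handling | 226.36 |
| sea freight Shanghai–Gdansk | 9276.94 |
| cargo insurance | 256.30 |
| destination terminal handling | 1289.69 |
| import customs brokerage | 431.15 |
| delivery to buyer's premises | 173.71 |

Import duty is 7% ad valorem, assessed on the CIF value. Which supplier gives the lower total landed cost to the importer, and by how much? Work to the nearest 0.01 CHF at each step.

Supplier B is cheaper by CHF 25564.62

Supplier A (FCA):
CIF value = FCA price + origin terminal + freight + insurance = 354228.33 + 226.36 + 9276.94 + 256.30 = 363987.93
Import duty = 363987.93 × 7% = 25479.16
Buyer bears (A): 226.36 + 9276.94 + 256.30 + 1289.69 + 431.15 + 173.71 = 11654.15
Landed cost (A) = invoice 354228.33 + 11654.15 + duty 25479.16 = 391361.64
Supplier B (CIF):
The CIF price already equals the CIF value: 340095.77
Import duty = 340095.77 × 7% = 23806.70
Buyer bears (B): 1289.69 + 431.15 + 173.71 = 1894.55
Landed cost (B) = invoice 340095.77 + 1894.55 + duty 23806.70 = 365797.02
Difference = |391361.64 − 365797.02| = 25564.62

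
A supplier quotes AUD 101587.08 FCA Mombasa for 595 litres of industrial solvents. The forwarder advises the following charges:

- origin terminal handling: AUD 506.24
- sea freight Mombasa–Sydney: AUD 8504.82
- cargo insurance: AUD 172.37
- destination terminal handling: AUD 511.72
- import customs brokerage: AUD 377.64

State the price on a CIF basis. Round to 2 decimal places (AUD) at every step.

Not relevant to the conversion: destination terminal, brokerage — on the buyer under both terms; not part of either seller's price.
From FCA to CIF, the seller additionally bears: origin terminal, freight, insurance.
CIF price = 101587.08 + 506.24 + 8504.82 + 172.37 = 110770.51

CIF price: AUD 110770.51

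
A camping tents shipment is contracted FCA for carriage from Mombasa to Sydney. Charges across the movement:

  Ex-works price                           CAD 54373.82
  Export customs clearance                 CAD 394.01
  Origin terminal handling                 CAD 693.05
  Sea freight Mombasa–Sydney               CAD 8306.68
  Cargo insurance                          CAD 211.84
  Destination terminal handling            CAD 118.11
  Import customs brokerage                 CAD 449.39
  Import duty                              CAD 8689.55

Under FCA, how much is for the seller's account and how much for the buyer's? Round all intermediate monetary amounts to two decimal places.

Seller: CAD 54767.83; buyer: CAD 18468.62

FCA: the seller delivers export-cleared goods to the carrier; the buyer bears costs from that point.
Seller's account: goods 54373.82 + export clearance 394.01 = 54767.83
Buyer's account: origin terminal 693.05 + freight 8306.68 + insurance 211.84 + destination terminal 118.11 + brokerage 449.39 + duty 8689.55 = 18468.62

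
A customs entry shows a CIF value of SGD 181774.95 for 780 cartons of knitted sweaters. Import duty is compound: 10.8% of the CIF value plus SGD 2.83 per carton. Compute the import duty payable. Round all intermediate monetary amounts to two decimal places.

Ad valorem component: 181774.95 × 10.8% = 19631.69
Specific component: 780 × 2.83 = 2207.40
Import duty = 19631.69 + 2207.40 = 21839.09

Import duty: SGD 21839.09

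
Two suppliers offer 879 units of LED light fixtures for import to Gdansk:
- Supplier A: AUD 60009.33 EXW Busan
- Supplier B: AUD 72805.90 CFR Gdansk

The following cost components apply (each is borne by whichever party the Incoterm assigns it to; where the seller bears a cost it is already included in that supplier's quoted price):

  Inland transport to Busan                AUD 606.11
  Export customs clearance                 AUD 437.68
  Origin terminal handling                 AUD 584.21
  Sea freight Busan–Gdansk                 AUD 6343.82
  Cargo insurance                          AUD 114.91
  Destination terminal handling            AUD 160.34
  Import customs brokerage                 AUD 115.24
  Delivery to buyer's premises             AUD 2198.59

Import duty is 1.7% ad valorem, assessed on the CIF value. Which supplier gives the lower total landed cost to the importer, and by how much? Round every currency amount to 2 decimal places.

Supplier A is cheaper by AUD 4906.77

Supplier A (EXW):
CIF value = EXW price + inland to port + export clearance + origin terminal + freight + insurance = 60009.33 + 606.11 + 437.68 + 584.21 + 6343.82 + 114.91 = 68096.06
Import duty = 68096.06 × 1.7% = 1157.63
Buyer bears (A): 606.11 + 437.68 + 584.21 + 6343.82 + 114.91 + 160.34 + 115.24 + 2198.59 = 10560.90
Landed cost (A) = invoice 60009.33 + 10560.90 + duty 1157.63 = 71727.86
Supplier B (CFR):
CIF value = CFR price + insurance = 72805.90 + 114.91 = 72920.81
Import duty = 72920.81 × 1.7% = 1239.65
Buyer bears (B): 114.91 + 160.34 + 115.24 + 2198.59 = 2589.08
Landed cost (B) = invoice 72805.90 + 2589.08 + duty 1239.65 = 76634.63
Difference = |71727.86 − 76634.63| = 4906.77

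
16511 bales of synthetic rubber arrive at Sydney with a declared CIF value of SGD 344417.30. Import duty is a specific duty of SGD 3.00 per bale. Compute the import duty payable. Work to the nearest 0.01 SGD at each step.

Import duty: SGD 49533.00

Import duty = 16511 × 3.00 = 49533.00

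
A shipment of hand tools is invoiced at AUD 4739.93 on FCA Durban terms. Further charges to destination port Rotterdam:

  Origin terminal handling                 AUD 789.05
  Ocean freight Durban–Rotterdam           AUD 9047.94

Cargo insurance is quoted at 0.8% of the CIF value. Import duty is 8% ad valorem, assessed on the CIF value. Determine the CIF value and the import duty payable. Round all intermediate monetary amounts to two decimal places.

CIF value: AUD 14694.48; import duty: AUD 1175.56

Let C be the CIF value. C = FCA price + pre-shipment costs + freight + 0.8% × C
C − 0.8% × C = 4739.93 + 789.05 + 9047.94
0.992 × C = 14576.92
C = 14576.92 / 0.992 = 14694.48
Insurance premium = 0.8% × 14694.48 = 117.56
Import duty = 14694.48 × 8% = 1175.56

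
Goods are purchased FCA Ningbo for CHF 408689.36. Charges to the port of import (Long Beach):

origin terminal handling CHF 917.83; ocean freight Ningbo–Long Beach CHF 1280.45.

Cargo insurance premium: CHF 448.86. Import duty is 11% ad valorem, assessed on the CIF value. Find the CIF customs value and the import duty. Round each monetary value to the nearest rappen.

CIF value: CHF 411336.50; import duty: CHF 45247.02

CIF = FCA price + pre-shipment costs + freight + insurance
CIF = 408689.36 + 917.83 + 1280.45 + 448.86 = 411336.50
Import duty = 411336.50 × 11% = 45247.02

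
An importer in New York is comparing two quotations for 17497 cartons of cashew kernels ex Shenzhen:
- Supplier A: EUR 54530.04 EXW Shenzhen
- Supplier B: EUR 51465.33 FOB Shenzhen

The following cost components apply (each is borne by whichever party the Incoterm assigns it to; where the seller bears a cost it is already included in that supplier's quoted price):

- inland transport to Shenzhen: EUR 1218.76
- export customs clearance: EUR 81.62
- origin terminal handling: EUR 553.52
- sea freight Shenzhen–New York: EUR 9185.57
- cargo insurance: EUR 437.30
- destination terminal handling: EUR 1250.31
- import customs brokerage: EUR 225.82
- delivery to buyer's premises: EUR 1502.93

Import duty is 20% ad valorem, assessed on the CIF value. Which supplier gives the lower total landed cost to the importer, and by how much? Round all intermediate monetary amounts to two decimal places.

Supplier B is cheaper by EUR 5902.33

Supplier A (EXW):
CIF value = EXW price + inland to port + export clearance + origin terminal + freight + insurance = 54530.04 + 1218.76 + 81.62 + 553.52 + 9185.57 + 437.30 = 66006.81
Import duty = 66006.81 × 20% = 13201.36
Buyer bears (A): 1218.76 + 81.62 + 553.52 + 9185.57 + 437.30 + 1250.31 + 225.82 + 1502.93 = 14455.83
Landed cost (A) = invoice 54530.04 + 14455.83 + duty 13201.36 = 82187.23
Supplier B (FOB):
CIF value = FOB price + freight + insurance = 51465.33 + 9185.57 + 437.30 = 61088.20
Import duty = 61088.20 × 20% = 12217.64
Buyer bears (B): 9185.57 + 437.30 + 1250.31 + 225.82 + 1502.93 = 12601.93
Landed cost (B) = invoice 51465.33 + 12601.93 + duty 12217.64 = 76284.90
Difference = |82187.23 − 76284.90| = 5902.33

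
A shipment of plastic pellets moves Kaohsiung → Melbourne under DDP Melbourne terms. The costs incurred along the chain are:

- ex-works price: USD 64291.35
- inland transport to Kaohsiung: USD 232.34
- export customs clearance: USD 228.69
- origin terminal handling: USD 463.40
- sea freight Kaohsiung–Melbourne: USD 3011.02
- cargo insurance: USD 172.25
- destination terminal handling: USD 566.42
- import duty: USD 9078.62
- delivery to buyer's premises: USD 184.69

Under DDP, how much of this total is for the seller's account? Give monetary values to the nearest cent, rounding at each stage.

Seller's account: USD 78228.78

DDP: the seller bears all costs including import duty.
Seller's account: goods 64291.35 + inland to port 232.34 + export clearance 228.69 + origin terminal 463.40 + freight 3011.02 + insurance 172.25 + destination terminal 566.42 + duty 9078.62 + delivery 184.69 = 78228.78
Buyer's account: 0.00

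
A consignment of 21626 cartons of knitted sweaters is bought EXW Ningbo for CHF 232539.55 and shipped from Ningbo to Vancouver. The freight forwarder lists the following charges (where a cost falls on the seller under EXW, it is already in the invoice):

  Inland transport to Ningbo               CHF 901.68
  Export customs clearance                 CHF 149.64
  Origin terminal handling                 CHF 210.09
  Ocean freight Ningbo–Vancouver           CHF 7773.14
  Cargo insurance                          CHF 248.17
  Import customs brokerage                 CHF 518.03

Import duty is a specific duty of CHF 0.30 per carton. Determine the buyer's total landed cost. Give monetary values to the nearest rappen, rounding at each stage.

Total landed cost: CHF 248828.10

EXW: the seller makes goods available at their premises; the buyer bears all onward costs.
CIF value = EXW price + inland to port + export clearance + origin terminal + freight + insurance = 232539.55 + 901.68 + 149.64 + 210.09 + 7773.14 + 248.17 = 241822.27
Import duty = 21626 × 0.30 = 6487.80
Buyer bears: inland to port 901.68 + export clearance 149.64 + origin terminal 210.09 + freight 7773.14 + insurance 248.17 + brokerage 518.03 + duty 6487.80 = 16288.55
Landed cost = invoice 232539.55 + 16288.55 = 248828.10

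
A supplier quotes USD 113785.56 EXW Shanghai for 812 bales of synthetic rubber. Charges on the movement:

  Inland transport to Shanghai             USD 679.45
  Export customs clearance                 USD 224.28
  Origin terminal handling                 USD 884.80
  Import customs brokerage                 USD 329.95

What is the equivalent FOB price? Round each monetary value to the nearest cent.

FOB price: USD 115574.09

Not relevant to the conversion: brokerage — on the buyer under both terms; not part of either seller's price.
From EXW to FOB, the seller additionally bears: inland to port, export clearance, origin terminal.
FOB price = 113785.56 + 679.45 + 224.28 + 884.80 = 115574.09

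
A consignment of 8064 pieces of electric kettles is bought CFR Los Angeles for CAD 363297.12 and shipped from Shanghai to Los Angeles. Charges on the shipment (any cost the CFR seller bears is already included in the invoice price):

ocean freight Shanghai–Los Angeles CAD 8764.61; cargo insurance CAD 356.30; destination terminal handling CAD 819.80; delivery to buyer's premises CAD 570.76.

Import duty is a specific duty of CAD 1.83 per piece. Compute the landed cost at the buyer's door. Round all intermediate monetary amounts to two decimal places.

Total landed cost: CAD 379801.10

CFR: the seller pays costs through ocean freight to the destination port, but not insurance.
Already in the invoice (seller's account under CFR): freight — exclude.
CIF value = CFR price + insurance = 363297.12 + 356.30 = 363653.42
Import duty = 8064 × 1.83 = 14757.12
Buyer bears: insurance 356.30 + destination terminal 819.80 + delivery 570.76 + duty 14757.12 = 16503.98
Landed cost = invoice 363297.12 + 16503.98 = 379801.10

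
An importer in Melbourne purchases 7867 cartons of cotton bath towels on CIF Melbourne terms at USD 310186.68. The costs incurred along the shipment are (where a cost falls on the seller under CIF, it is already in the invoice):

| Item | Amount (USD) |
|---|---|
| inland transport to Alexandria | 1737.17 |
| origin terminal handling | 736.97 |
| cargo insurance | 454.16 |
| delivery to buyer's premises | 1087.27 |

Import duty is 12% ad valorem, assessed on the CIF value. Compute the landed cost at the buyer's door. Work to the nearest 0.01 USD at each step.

Total landed cost: USD 348496.35

CIF: the seller pays costs through ocean freight and marine insurance to the destination port.
Already in the invoice (seller's account under CIF): inland to port, origin terminal, insurance — exclude.
The CIF price already equals the CIF value: 310186.68
Import duty = 310186.68 × 12% = 37222.40
Buyer bears: delivery 1087.27 + duty 37222.40 = 38309.67
Landed cost = invoice 310186.68 + 38309.67 = 348496.35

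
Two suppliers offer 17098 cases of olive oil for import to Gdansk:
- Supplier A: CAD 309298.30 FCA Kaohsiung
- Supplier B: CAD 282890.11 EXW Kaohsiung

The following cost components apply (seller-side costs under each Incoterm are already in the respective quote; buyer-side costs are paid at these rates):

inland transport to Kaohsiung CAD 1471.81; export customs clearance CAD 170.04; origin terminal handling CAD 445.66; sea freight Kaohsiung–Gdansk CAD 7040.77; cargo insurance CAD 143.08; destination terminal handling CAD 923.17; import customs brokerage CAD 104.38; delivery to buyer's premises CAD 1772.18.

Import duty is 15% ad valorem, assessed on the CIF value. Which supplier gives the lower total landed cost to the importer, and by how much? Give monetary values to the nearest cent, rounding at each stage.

Supplier B is cheaper by CAD 28481.29

Supplier A (FCA):
CIF value = FCA price + origin terminal + freight + insurance = 309298.30 + 445.66 + 7040.77 + 143.08 = 316927.81
Import duty = 316927.81 × 15% = 47539.17
Buyer bears (A): 445.66 + 7040.77 + 143.08 + 923.17 + 104.38 + 1772.18 = 10429.24
Landed cost (A) = invoice 309298.30 + 10429.24 + duty 47539.17 = 367266.71
Supplier B (EXW):
CIF value = EXW price + inland to port + export clearance + origin terminal + freight + insurance = 282890.11 + 1471.81 + 170.04 + 445.66 + 7040.77 + 143.08 = 292161.47
Import duty = 292161.47 × 15% = 43824.22
Buyer bears (B): 1471.81 + 170.04 + 445.66 + 7040.77 + 143.08 + 923.17 + 104.38 + 1772.18 = 12071.09
Landed cost (B) = invoice 282890.11 + 12071.09 + duty 43824.22 = 338785.42
Difference = |367266.71 − 338785.42| = 28481.29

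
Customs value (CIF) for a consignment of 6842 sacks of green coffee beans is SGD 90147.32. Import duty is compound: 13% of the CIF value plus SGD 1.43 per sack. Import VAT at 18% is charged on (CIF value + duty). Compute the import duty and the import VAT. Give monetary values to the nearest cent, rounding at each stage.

Import duty: SGD 21503.21; import VAT: SGD 20097.10

Ad valorem component: 90147.32 × 13% = 11719.15
Specific component: 6842 × 1.43 = 9784.06
Import duty = 11719.15 + 9784.06 = 21503.21
VAT base = CIF + duty = 90147.32 + 21503.21 = 111650.53
Import VAT = 111650.53 × 18% = 20097.10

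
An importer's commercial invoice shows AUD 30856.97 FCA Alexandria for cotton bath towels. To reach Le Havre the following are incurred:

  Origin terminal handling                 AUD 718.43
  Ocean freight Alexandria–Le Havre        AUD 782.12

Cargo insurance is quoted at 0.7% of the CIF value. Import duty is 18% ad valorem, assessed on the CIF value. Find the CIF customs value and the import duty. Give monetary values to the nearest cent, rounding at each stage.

Let C be the CIF value. C = FCA price + pre-shipment costs + freight + 0.7% × C
C − 0.7% × C = 30856.97 + 718.43 + 782.12
0.993 × C = 32357.52
C = 32357.52 / 0.993 = 32585.62
Insurance premium = 0.7% × 32585.62 = 228.10
Import duty = 32585.62 × 18% = 5865.41

CIF value: AUD 32585.62; import duty: AUD 5865.41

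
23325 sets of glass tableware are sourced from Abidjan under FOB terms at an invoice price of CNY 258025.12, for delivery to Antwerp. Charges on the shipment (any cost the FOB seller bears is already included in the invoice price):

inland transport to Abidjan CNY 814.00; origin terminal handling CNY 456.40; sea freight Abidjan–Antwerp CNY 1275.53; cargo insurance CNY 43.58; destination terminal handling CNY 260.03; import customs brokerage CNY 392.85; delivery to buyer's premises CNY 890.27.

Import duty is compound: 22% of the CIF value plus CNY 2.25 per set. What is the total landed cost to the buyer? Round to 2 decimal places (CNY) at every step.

Total landed cost: CNY 370424.36

FOB: the seller bears costs until goods are on board at the origin port; the buyer bears freight, insurance and all costs thereafter.
Already in the invoice (seller's account under FOB): inland to port, origin terminal — exclude.
CIF value = FOB price + freight + insurance = 258025.12 + 1275.53 + 43.58 = 259344.23
Ad valorem component: 259344.23 × 22% = 57055.73
Specific component: 23325 × 2.25 = 52481.25
Import duty = 57055.73 + 52481.25 = 109536.98
Buyer bears: freight 1275.53 + insurance 43.58 + destination terminal 260.03 + brokerage 392.85 + delivery 890.27 + duty 109536.98 = 112399.24
Landed cost = invoice 258025.12 + 112399.24 = 370424.36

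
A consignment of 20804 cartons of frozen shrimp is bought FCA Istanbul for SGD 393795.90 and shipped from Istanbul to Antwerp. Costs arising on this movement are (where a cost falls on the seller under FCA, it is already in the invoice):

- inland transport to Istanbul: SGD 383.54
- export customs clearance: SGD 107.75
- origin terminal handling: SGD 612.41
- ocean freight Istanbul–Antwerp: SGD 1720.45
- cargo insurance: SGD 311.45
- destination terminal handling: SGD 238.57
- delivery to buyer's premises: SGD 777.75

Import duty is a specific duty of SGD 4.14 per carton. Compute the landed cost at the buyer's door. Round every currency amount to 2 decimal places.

Total landed cost: SGD 483585.09

FCA: the seller delivers export-cleared goods to the carrier; the buyer bears costs from that point.
Already in the invoice (seller's account under FCA): inland to port, export clearance — exclude.
CIF value = FCA price + origin terminal + freight + insurance = 393795.90 + 612.41 + 1720.45 + 311.45 = 396440.21
Import duty = 20804 × 4.14 = 86128.56
Buyer bears: origin terminal 612.41 + freight 1720.45 + insurance 311.45 + destination terminal 238.57 + delivery 777.75 + duty 86128.56 = 89789.19
Landed cost = invoice 393795.90 + 89789.19 = 483585.09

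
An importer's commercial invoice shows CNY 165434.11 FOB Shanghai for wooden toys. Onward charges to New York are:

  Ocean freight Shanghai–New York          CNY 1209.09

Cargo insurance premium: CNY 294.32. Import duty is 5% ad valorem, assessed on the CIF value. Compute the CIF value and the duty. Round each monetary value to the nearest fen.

CIF = FOB price + freight + insurance
CIF = 165434.11 + 1209.09 + 294.32 = 166937.52
Import duty = 166937.52 × 5% = 8346.88

CIF value: CNY 166937.52; import duty: CNY 8346.88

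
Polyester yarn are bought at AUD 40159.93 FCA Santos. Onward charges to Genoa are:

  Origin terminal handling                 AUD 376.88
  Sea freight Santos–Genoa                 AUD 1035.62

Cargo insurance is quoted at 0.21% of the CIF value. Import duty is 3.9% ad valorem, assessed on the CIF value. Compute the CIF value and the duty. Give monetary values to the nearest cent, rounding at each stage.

Let C be the CIF value. C = FCA price + pre-shipment costs + freight + 0.21% × C
C − 0.21% × C = 40159.93 + 376.88 + 1035.62
0.9979 × C = 41572.43
C = 41572.43 / 0.9979 = 41659.92
Insurance premium = 0.21% × 41659.92 = 87.49
Import duty = 41659.92 × 3.9% = 1624.74

CIF value: AUD 41659.92; import duty: AUD 1624.74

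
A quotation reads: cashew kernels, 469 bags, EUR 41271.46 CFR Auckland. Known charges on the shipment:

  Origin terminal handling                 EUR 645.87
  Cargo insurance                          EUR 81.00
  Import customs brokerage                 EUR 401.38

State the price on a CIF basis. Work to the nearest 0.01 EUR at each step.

CIF price: EUR 41352.46

Not relevant to the conversion: origin terminal — on the seller under both CFR and CIF; already in the CFR price and stays in the CIF price. brokerage — on the buyer under both terms; not part of either seller's price.
From CFR to CIF, the seller additionally bears: insurance.
CIF price = 41271.46 + 81.00 = 41352.46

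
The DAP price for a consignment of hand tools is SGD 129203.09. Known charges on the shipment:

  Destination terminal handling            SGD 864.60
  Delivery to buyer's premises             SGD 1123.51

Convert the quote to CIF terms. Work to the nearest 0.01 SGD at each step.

CIF price: SGD 127214.98

From DAP to CIF, the seller no longer bears: destination terminal, delivery.
CIF price = 129203.09 − 864.60 − 1123.51 = 127214.98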